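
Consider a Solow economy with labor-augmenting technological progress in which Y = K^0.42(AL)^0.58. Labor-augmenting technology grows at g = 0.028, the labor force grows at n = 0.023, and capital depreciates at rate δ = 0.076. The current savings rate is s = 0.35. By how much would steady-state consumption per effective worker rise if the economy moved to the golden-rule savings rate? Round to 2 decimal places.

Δc ≈ 0.02

Break-even investment rate: n + g + δ = 0.023 + 0.028 + 0.076 = 0.127.
Current steady state (s = 0.35): k* = (0.35/0.127)^(1/0.58) ≈ 5.7422, y* = 5.7422^0.42 ≈ 2.0836, c* = (1−0.35)·2.0836 ≈ 1.3543.
Maximizing c = f(k) − (n+g+δ)·k gives f'(k) = n+g+δ, i.e. 0.42·k^(0.42−1) = 0.127, so k_gold = (0.42/0.127)^(1/0.58) ≈ 7.8631.
y_gold = 7.8631^0.42 ≈ 2.3777, c_gold = y_gold − 0.127·k_gold ≈ 1.3790.
Gain: Δc = 1.3790 − 1.3543 ≈ 0.0247.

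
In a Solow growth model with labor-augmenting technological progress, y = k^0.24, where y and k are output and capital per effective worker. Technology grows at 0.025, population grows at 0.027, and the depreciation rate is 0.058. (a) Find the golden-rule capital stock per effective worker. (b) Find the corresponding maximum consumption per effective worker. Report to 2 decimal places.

The effective depreciation rate is n + g + δ = 0.027 + 0.025 + 0.058 = 0.11.
At the golden rule the marginal product of capital equals n+g+δ: 0.24·k^(0.24−1) = 0.11. Solving, k_gold = (0.24/0.11)^(1/0.76) ≈ 2.7913.
y_gold = 2.7913^0.24 ≈ 1.2794; c_gold = y_gold − 0.11·k_gold ≈ 0.9723.

(a) k_gold ≈ 2.79; (b) c_gold ≈ 0.97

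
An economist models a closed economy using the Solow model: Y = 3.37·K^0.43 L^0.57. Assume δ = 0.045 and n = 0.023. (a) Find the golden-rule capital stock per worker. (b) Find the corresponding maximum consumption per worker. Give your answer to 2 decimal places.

Break-even investment rate: n + δ = 0.023 + 0.045 = 0.068.
Setting f'(k) = n+δ gives 0.43·3.37·k^(0.43−1) = 0.068, hence k_gold = (0.43·3.37/0.068)^(1/0.57) ≈ 214.2193.
y_gold = 3.37·214.2193^0.43 ≈ 33.8765; c_gold = y_gold − 0.068·k_gold ≈ 19.3096.

(a) k_gold ≈ 214.22; (b) c_gold ≈ 19.31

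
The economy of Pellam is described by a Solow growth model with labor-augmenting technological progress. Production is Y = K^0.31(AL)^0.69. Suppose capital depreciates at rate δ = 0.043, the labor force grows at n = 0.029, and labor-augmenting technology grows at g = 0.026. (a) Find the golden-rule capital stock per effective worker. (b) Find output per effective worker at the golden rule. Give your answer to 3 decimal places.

The effective depreciation rate is n + g + δ = 0.029 + 0.026 + 0.043 = 0.098.
Maximizing c = f(k) − (n+g+δ)·k gives f'(k) = n+g+δ, i.e. 0.31·k^(0.31−1) = 0.098, so k_gold = (0.31/0.098)^(1/0.69) ≈ 5.3068.
y_gold = 5.3068^0.31 ≈ 1.6776.

(a) k_gold ≈ 5.307; (b) y_gold ≈ 1.678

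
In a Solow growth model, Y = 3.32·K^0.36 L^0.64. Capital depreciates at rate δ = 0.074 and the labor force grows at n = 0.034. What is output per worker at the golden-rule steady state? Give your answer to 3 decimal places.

n + δ = 0.034 + 0.074 = 0.108.
Setting f'(k) = n+δ gives 0.36·3.32·k^(0.36−1) = 0.108, hence k_gold = (0.36·3.32/0.108)^(1/0.64) ≈ 42.7835.
Output: y_gold = 3.32·k_gold^0.36 = 3.32·42.7835^0.36 ≈ 12.8350.

y_gold ≈ 12.835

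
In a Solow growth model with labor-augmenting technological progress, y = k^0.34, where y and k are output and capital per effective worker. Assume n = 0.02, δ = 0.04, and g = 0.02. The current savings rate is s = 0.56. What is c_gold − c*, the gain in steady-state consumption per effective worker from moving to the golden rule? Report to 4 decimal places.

Δc ≈ 0.1918

The effective depreciation rate is n + g + δ = 0.02 + 0.02 + 0.04 = 0.08.
Current steady state (s = 0.56): k* = (0.56/0.08)^(1/0.66) ≈ 19.0744, y* = 19.0744^0.34 ≈ 2.7249, c* = (1−0.56)·2.7249 ≈ 1.1990.
Setting f'(k) = n+g+δ gives 0.34·k^(0.34−1) = 0.08, hence k_gold = (0.34/0.08)^(1/0.66) ≈ 8.9558.
y_gold = 8.9558^0.34 ≈ 2.1072, c_gold = y_gold − 0.08·k_gold ≈ 1.3908.
Gain: Δc = 1.3908 − 1.1990 ≈ 0.1918.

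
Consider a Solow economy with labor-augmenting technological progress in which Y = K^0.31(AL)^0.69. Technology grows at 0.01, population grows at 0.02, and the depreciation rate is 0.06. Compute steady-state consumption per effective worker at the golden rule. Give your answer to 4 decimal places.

c_gold ≈ 1.2027

n + g + δ = 0.02 + 0.01 + 0.06 = 0.09.
At the golden rule the marginal product of capital equals n+g+δ: 0.31·k^(0.31−1) = 0.09. Solving, k_gold = (0.31/0.09)^(1/0.69) ≈ 6.0039.
y_gold = 6.0039^0.31 ≈ 1.7431.
c_gold = y_gold − (n+g+δ)·k_gold = 1.7431 − 0.09·6.0039 ≈ 1.2027.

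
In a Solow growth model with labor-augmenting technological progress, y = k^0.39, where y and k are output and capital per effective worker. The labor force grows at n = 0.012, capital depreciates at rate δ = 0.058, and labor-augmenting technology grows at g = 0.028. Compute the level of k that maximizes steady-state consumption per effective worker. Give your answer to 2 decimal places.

k_gold ≈ 9.62

Capital per effective worker breaks even when investment replaces (n + g + δ)·k; here n + g + δ = 0.098.
At the golden rule the marginal product of capital equals n+g+δ: 0.39·k^(0.39−1) = 0.098. Solving, k_gold = (0.39/0.098)^(1/0.61) ≈ 9.6237.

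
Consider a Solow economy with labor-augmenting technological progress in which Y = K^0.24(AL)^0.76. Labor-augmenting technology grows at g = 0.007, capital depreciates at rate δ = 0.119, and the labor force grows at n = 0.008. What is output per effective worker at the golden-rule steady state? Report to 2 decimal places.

y_gold ≈ 1.20

The effective depreciation rate is n + g + δ = 0.008 + 0.007 + 0.119 = 0.134.
At the golden rule the marginal product of capital equals n+g+δ: 0.24·k^(0.24−1) = 0.134. Solving, k_gold = (0.24/0.134)^(1/0.76) ≈ 2.1530.
Output: y_gold = k_gold^0.24 = 2.1530^0.24 ≈ 1.2021.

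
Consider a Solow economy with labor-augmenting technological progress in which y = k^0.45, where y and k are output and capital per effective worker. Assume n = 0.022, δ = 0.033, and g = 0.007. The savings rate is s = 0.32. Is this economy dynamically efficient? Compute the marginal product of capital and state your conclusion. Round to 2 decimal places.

dynamically efficient; MPK ≈ 0.09

The effective depreciation rate is n + g + δ = 0.022 + 0.007 + 0.033 = 0.062.
Steady-state k*: s·k^0.45 = 0.062·k gives k* = (0.32/0.062)^(1/0.55) ≈ 19.7662.
MPK = 0.45·19.7662^(-0.55) ≈ 0.0872.
MPK > n+g+δ = 0.062, so the economy is dynamically efficient (under-saving).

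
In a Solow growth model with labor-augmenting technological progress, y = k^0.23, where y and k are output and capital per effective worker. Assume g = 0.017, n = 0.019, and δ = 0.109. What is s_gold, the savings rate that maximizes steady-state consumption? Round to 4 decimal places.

The effective depreciation rate is n + g + δ = 0.019 + 0.017 + 0.109 = 0.145.
At the golden rule MPK = n+g+δ, and in any Cobb-Douglas steady state s = (n+g+δ)·k/y = MPK·k/y = capital's share 0.23.

s_gold = 0.2300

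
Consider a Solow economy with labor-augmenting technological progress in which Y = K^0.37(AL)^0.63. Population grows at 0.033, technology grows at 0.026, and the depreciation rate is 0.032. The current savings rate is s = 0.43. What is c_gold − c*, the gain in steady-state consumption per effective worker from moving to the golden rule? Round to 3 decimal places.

Δc ≈ 0.017

Capital per effective worker breaks even when investment replaces (n + g + δ)·k; here n + g + δ = 0.091.
Current steady state (s = 0.43): k* = (0.43/0.091)^(1/0.63) ≈ 11.7630, y* = 11.7630^0.37 ≈ 2.4894, c* = (1−0.43)·2.4894 ≈ 1.4189.
Golden rule sets MPK = n+g+δ: 0.37·k^(0.37−1) = 0.091, so k_gold = (0.37/0.091)^(1/0.63) ≈ 9.2666.
y_gold = 9.2666^0.37 ≈ 2.2791, c_gold = y_gold − 0.091·k_gold ≈ 1.4358.
Gain: Δc = 1.4358 − 1.4189 ≈ 0.0169.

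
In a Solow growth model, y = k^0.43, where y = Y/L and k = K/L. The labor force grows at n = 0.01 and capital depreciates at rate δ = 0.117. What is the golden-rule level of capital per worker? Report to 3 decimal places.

k_gold ≈ 8.496

Break-even investment rate: n + δ = 0.01 + 0.117 = 0.127.
Setting f'(k) = n+δ gives 0.43·k^(0.43−1) = 0.127, hence k_gold = (0.43/0.127)^(1/0.57) ≈ 8.4964.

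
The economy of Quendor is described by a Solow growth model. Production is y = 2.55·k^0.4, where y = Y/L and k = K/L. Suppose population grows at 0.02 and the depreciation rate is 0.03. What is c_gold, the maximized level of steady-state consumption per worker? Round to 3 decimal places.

c_gold ≈ 11.423

Break-even investment rate: n + δ = 0.02 + 0.03 = 0.05.
Maximizing c = f(k) − (n+δ)·k gives f'(k) = n+δ, i.e. 0.4·2.55·k^(0.4−1) = 0.05, so k_gold = (0.4·2.55/0.05)^(1/0.6) ≈ 152.3060.
y_gold = 2.55·152.3060^0.4 ≈ 19.0382.
c_gold = y_gold − (n+δ)·k_gold = 19.0382 − 0.05·152.3060 ≈ 11.4229.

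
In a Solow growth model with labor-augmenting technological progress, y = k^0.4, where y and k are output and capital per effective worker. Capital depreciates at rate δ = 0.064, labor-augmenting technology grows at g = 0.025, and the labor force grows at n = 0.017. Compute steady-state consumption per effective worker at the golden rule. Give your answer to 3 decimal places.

c_gold ≈ 1.454

Capital per effective worker breaks even when investment replaces (n + g + δ)·k; here n + g + δ = 0.106.
Setting f'(k) = n+g+δ gives 0.4·k^(0.4−1) = 0.106, hence k_gold = (0.4/0.106)^(1/0.6) ≈ 9.1465.
y_gold = 9.1465^0.4 ≈ 2.4238.
c_gold = y_gold − (n+g+δ)·k_gold = 2.4238 − 0.106·9.1465 ≈ 1.4543.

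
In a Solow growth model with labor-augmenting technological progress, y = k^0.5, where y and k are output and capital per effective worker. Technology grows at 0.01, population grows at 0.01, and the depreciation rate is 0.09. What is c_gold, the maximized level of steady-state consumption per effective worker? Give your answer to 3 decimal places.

c_gold ≈ 2.273

Capital per effective worker breaks even when investment replaces (n + g + δ)·k; here n + g + δ = 0.11.
Setting f'(k) = n+g+δ gives 0.5·k^(0.5−1) = 0.11, hence k_gold = (0.5/0.11)^(1/0.5) ≈ 20.6612.
y_gold = 20.6612^0.5 ≈ 4.5455.
c_gold = y_gold − (n+g+δ)·k_gold = 4.5455 − 0.11·20.6612 ≈ 2.2727.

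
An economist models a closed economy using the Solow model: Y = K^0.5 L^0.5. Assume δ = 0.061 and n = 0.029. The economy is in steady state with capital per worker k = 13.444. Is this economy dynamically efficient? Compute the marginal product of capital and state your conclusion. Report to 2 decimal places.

Break-even investment rate: n + δ = 0.029 + 0.061 = 0.09.
MPK = 0.5·k^(0.5−1) = 0.5·13.444^(-0.5) ≈ 0.1364.
MPK > 0.09, so the economy is dynamically efficient (under-saving).

dynamically efficient; MPK ≈ 0.14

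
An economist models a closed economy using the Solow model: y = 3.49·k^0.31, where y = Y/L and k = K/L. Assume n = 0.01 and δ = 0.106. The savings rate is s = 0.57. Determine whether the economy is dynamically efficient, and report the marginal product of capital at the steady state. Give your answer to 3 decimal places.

dynamically inefficient; MPK ≈ 0.063

Break-even investment rate: n + δ = 0.01 + 0.106 = 0.116.
Steady-state k*: s·A·k^0.31 = 0.116·k gives k* = (0.57·3.49/0.116)^(1/0.69) ≈ 61.4833.
MPK = 0.31·3.49·61.4833^(-0.69) ≈ 0.0631.
MPK < n+δ = 0.116, so the economy is dynamically inefficient (over-saving).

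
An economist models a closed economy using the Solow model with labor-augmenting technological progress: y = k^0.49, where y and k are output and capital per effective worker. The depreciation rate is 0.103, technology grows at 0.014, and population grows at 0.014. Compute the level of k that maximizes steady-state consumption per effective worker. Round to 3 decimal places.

k_gold ≈ 13.286

n + g + δ = 0.014 + 0.014 + 0.103 = 0.131.
Golden rule sets MPK = n+g+δ: 0.49·k^(0.49−1) = 0.131, so k_gold = (0.49/0.131)^(1/0.51) ≈ 13.2856.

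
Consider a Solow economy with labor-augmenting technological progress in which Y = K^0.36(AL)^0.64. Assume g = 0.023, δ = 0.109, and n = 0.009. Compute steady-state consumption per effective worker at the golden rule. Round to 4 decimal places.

c_gold ≈ 1.0843

Break-even investment rate: n + g + δ = 0.009 + 0.023 + 0.109 = 0.141.
At the golden rule the marginal product of capital equals n+g+δ: 0.36·k^(0.36−1) = 0.141. Solving, k_gold = (0.36/0.141)^(1/0.64) ≈ 4.3258.
y_gold = 4.3258^0.36 ≈ 1.6943.
c_gold = y_gold − (n+g+δ)·k_gold = 1.6943 − 0.141·4.3258 ≈ 1.0843.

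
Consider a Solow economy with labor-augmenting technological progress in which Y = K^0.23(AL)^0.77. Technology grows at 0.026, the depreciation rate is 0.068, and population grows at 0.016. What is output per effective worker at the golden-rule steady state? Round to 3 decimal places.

Break-even investment rate: n + g + δ = 0.016 + 0.026 + 0.068 = 0.11.
At the golden rule the marginal product of capital equals n+g+δ: 0.23·k^(0.23−1) = 0.11. Solving, k_gold = (0.23/0.11)^(1/0.77) ≈ 2.6063.
Output: y_gold = k_gold^0.23 = 2.6063^0.23 ≈ 1.2465.

y_gold ≈ 1.246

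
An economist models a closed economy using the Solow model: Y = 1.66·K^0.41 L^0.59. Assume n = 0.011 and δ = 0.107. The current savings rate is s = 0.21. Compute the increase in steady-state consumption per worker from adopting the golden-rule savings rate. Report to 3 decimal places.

The effective depreciation rate is n + δ = 0.011 + 0.107 = 0.118.
Current steady state (s = 0.21): k* = (0.21·1.66/0.118)^(1/0.59) ≈ 6.2714, y* = 1.66·6.2714^0.41 ≈ 3.5239, c* = (1−0.21)·3.5239 ≈ 2.7839.
Setting f'(k) = n+δ gives 0.41·1.66·k^(0.41−1) = 0.118, hence k_gold = (0.41·1.66/0.118)^(1/0.59) ≈ 19.4916.
y_gold = 1.66·19.4916^0.41 ≈ 5.6098, c_gold = y_gold − 0.118·k_gold ≈ 3.3098.
Gain: Δc = 3.3098 − 2.7839 ≈ 0.5259.

Δc ≈ 0.526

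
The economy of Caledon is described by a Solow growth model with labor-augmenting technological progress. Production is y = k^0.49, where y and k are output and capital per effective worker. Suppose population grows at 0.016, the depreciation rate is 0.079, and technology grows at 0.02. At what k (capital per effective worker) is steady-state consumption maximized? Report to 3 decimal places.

Capital per effective worker breaks even when investment replaces (n + g + δ)·k; here n + g + δ = 0.115.
Golden rule sets MPK = n+g+δ: 0.49·k^(0.49−1) = 0.115, so k_gold = (0.49/0.115)^(1/0.51) ≈ 17.1518.

k_gold ≈ 17.152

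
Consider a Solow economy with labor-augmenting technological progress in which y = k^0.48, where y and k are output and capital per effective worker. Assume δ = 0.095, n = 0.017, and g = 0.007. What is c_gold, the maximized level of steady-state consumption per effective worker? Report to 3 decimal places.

c_gold ≈ 1.884

Break-even investment rate: n + g + δ = 0.017 + 0.007 + 0.095 = 0.119.
Golden rule sets MPK = n+g+δ: 0.48·k^(0.48−1) = 0.119, so k_gold = (0.48/0.119)^(1/0.52) ≈ 14.6149.
y_gold = 14.6149^0.48 ≈ 3.6233.
c_gold = y_gold − (n+g+δ)·k_gold = 3.6233 − 0.119·14.6149 ≈ 1.8841.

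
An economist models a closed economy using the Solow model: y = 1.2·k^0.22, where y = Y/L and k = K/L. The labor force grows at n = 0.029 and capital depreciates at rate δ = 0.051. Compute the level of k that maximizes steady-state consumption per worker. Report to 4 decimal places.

Break-even investment rate: n + δ = 0.029 + 0.051 = 0.08.
Setting f'(k) = n+δ gives 0.22·1.2·k^(0.22−1) = 0.08, hence k_gold = (0.22·1.2/0.08)^(1/0.78) ≈ 4.6213.

k_gold ≈ 4.6213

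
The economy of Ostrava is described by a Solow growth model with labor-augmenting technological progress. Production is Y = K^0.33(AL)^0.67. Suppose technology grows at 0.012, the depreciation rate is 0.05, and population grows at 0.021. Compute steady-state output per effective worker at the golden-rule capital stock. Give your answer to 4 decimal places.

y_gold ≈ 1.9735

Break-even investment rate: n + g + δ = 0.021 + 0.012 + 0.05 = 0.083.
Setting f'(k) = n+g+δ gives 0.33·k^(0.33−1) = 0.083, hence k_gold = (0.33/0.083)^(1/0.67) ≈ 7.8466.
Output: y_gold = k_gold^0.33 = 7.8466^0.33 ≈ 1.9735.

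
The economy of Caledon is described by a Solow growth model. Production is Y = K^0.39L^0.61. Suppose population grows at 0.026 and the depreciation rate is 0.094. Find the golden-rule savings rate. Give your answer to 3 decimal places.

n + δ = 0.026 + 0.094 = 0.12.
At the golden rule MPK = n+δ, and in any Cobb-Douglas steady state s = (n+δ)·k/y = MPK·k/y = capital's share 0.39.

s_gold = 0.390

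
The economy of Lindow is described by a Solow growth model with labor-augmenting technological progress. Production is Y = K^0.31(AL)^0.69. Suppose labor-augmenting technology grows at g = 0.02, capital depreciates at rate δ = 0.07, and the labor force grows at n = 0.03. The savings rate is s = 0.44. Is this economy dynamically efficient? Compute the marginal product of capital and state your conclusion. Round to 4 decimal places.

n + g + δ = 0.03 + 0.02 + 0.07 = 0.12.
Steady-state k*: s·k^0.31 = 0.12·k gives k* = (0.44/0.12)^(1/0.69) ≈ 6.5733.
MPK = 0.31·6.5733^(-0.69) ≈ 0.0845.
MPK < n+g+δ = 0.12, so the economy is dynamically inefficient (over-saving).

dynamically inefficient; MPK ≈ 0.0845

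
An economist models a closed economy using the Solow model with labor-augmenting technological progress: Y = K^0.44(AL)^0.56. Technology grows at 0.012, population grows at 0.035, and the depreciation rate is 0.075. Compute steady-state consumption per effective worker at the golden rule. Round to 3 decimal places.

Break-even investment rate: n + g + δ = 0.035 + 0.012 + 0.075 = 0.122.
At the golden rule the marginal product of capital equals n+g+δ: 0.44·k^(0.44−1) = 0.122. Solving, k_gold = (0.44/0.122)^(1/0.56) ≈ 9.8812.
y_gold = 9.8812^0.44 ≈ 2.7398.
c_gold = y_gold − (n+g+δ)·k_gold = 2.7398 − 0.122·9.8812 ≈ 1.5343.

c_gold ≈ 1.534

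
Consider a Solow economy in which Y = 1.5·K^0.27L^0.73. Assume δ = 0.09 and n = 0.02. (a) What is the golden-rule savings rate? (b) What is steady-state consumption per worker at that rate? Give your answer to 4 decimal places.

n + δ = 0.02 + 0.09 = 0.11.
For Cobb-Douglas, s_gold equals capital's share: s_gold = 0.27.
Setting f'(k) = n+δ gives 0.27·1.5·k^(0.27−1) = 0.11, hence k_gold = (0.27·1.5/0.11)^(1/0.73) ≈ 5.9625.
y_gold = 1.5·5.9625^0.27 ≈ 2.4292; c_gold = (1−0.27)·y_gold ≈ 1.7733.

(a) s_gold = 0.2700; (b) c_gold ≈ 1.7733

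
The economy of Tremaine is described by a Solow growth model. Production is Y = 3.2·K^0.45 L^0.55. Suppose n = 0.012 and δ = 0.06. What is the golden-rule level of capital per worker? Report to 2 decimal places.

n + δ = 0.012 + 0.06 = 0.072.
At the golden rule the marginal product of capital equals n+δ: 0.45·3.2·k^(0.45−1) = 0.072. Solving, k_gold = (0.45·3.2/0.072)^(1/0.55) ≈ 232.0113.

k_gold ≈ 232.01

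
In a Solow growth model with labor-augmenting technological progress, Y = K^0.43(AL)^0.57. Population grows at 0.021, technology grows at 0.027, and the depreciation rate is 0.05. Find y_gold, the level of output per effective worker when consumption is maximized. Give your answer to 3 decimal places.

y_gold ≈ 3.051

Capital per effective worker breaks even when investment replaces (n + g + δ)·k; here n + g + δ = 0.098.
Golden rule sets MPK = n+g+δ: 0.43·k^(0.43−1) = 0.098, so k_gold = (0.43/0.098)^(1/0.57) ≈ 13.3888.
Output: y_gold = k_gold^0.43 = 13.3888^0.43 ≈ 3.0514.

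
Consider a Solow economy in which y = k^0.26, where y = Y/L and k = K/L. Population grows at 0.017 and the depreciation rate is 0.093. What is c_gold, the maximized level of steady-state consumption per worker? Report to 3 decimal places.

Break-even investment rate: n + δ = 0.017 + 0.093 = 0.11.
Golden rule sets MPK = n+δ: 0.26·k^(0.26−1) = 0.11, so k_gold = (0.26/0.11)^(1/0.74) ≈ 3.1977.
y_gold = 3.1977^0.26 ≈ 1.3529.
c_gold = y_gold − (n+δ)·k_gold = 1.3529 − 0.11·3.1977 ≈ 1.0011.

c_gold ≈ 1.001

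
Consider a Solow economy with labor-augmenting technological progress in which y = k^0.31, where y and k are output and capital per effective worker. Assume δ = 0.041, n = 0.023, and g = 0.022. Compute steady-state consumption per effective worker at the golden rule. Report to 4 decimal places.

c_gold ≈ 1.2275

Break-even investment rate: n + g + δ = 0.023 + 0.022 + 0.041 = 0.086.
Golden rule sets MPK = n+g+δ: 0.31·k^(0.31−1) = 0.086, so k_gold = (0.31/0.086)^(1/0.69) ≈ 6.4128.
y_gold = 6.4128^0.31 ≈ 1.7790.
c_gold = y_gold − (n+g+δ)·k_gold = 1.7790 − 0.086·6.4128 ≈ 1.2275.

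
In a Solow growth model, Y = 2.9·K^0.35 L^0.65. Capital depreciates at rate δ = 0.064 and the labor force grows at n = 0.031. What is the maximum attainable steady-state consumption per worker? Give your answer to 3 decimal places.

c_gold ≈ 6.749

Capital per worker breaks even when investment replaces (n + δ)·k; here n + δ = 0.095.
Maximizing c = f(k) − (n+δ)·k gives f'(k) = n+δ, i.e. 0.35·2.9·k^(0.35−1) = 0.095, so k_gold = (0.35·2.9/0.095)^(1/0.65) ≈ 38.2543.
y_gold = 2.9·38.2543^0.35 ≈ 10.3833.
c_gold = y_gold − (n+δ)·k_gold = 10.3833 − 0.095·38.2543 ≈ 6.7492.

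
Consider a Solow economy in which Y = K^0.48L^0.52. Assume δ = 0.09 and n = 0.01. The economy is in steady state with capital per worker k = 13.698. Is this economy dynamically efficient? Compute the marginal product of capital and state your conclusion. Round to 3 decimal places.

Break-even investment rate: n + δ = 0.01 + 0.09 = 0.1.
MPK = 0.48·k^(0.48−1) = 0.48·13.698^(-0.52) ≈ 0.1231.
MPK > 0.1, so the economy is dynamically efficient (under-saving).

dynamically efficient; MPK ≈ 0.123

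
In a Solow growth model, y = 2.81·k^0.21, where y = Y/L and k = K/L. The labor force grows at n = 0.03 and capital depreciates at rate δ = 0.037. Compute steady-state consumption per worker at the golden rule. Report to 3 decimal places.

c_gold ≈ 3.958

Capital per worker breaks even when investment replaces (n + δ)·k; here n + δ = 0.067.
Golden rule sets MPK = n+δ: 0.21·2.81·k^(0.21−1) = 0.067, so k_gold = (0.21·2.81/0.067)^(1/0.79) ≈ 15.7041.
y_gold = 2.81·15.7041^0.21 ≈ 5.0104.
c_gold = y_gold − (n+δ)·k_gold = 5.0104 − 0.067·15.7041 ≈ 3.9582.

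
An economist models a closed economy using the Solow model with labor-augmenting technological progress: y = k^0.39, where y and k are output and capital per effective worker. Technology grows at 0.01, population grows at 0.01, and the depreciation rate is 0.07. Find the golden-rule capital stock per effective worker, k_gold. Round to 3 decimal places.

n + g + δ = 0.01 + 0.01 + 0.07 = 0.09.
At the golden rule the marginal product of capital equals n+g+δ: 0.39·k^(0.39−1) = 0.09. Solving, k_gold = (0.39/0.09)^(1/0.61) ≈ 11.0655.

k_gold ≈ 11.065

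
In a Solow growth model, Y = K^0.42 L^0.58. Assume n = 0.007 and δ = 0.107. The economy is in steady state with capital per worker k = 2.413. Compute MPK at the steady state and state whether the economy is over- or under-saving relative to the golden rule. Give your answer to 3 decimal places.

under-saving; MPK ≈ 0.252

n + δ = 0.007 + 0.107 = 0.114.
MPK = 0.42·k^(0.42−1) = 0.42·2.413^(-0.58) ≈ 0.2520.
MPK > 0.114, so the economy is dynamically efficient (under-saving).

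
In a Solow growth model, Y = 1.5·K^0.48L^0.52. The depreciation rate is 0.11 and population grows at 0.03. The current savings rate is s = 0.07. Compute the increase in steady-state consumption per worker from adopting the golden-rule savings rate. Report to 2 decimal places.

Δc ≈ 2.47

The effective depreciation rate is n + δ = 0.03 + 0.11 = 0.14.
Current steady state (s = 0.07): k* = (0.07·1.5/0.14)^(1/0.52) ≈ 0.5751, y* = 1.5·0.5751^0.48 ≈ 1.1502, c* = (1−0.07)·1.1502 ≈ 1.0697.
Setting f'(k) = n+δ gives 0.48·1.5·k^(0.48−1) = 0.14, hence k_gold = (0.48·1.5/0.14)^(1/0.52) ≈ 23.3185.
y_gold = 1.5·23.3185^0.48 ≈ 6.8012, c_gold = y_gold − 0.14·k_gold ≈ 3.5366.
Gain: Δc = 3.5366 − 1.0697 ≈ 2.4670.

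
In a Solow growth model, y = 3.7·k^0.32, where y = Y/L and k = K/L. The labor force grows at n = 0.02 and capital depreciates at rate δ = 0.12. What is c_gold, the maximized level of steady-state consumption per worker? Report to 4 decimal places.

n + δ = 0.02 + 0.12 = 0.14.
Maximizing c = f(k) − (n+δ)·k gives f'(k) = n+δ, i.e. 0.32·3.7·k^(0.32−1) = 0.14, so k_gold = (0.32·3.7/0.14)^(1/0.68) ≈ 23.0975.
y_gold = 3.7·23.0975^0.32 ≈ 10.1051.
c_gold = y_gold − (n+δ)·k_gold = 10.1051 − 0.14·23.0975 ≈ 6.8715.

c_gold ≈ 6.8715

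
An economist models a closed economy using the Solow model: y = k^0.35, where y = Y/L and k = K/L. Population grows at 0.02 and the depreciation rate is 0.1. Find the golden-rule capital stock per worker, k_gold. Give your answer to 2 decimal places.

k_gold ≈ 5.19

The effective depreciation rate is n + δ = 0.02 + 0.1 = 0.12.
Maximizing c = f(k) − (n+δ)·k gives f'(k) = n+δ, i.e. 0.35·k^(0.35−1) = 0.12, so k_gold = (0.35/0.12)^(1/0.65) ≈ 5.1905.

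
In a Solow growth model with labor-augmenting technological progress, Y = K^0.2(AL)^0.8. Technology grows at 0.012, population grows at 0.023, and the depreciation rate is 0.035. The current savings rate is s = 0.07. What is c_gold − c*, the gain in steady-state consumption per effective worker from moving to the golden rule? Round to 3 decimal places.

Δc ≈ 0.110

n + g + δ = 0.023 + 0.012 + 0.035 = 0.07.
Current steady state (s = 0.07): k* = (0.07/0.07)^(1/0.8) ≈ 1.0000, y* = 1.0000^0.2 ≈ 1.0000, c* = (1−0.07)·1.0000 ≈ 0.9300.
At the golden rule the marginal product of capital equals n+g+δ: 0.2·k^(0.2−1) = 0.07. Solving, k_gold = (0.2/0.07)^(1/0.8) ≈ 3.7146.
y_gold = 3.7146^0.2 ≈ 1.3001, c_gold = y_gold − 0.07·k_gold ≈ 1.0401.
Gain: Δc = 1.0401 − 0.9300 ≈ 0.1101.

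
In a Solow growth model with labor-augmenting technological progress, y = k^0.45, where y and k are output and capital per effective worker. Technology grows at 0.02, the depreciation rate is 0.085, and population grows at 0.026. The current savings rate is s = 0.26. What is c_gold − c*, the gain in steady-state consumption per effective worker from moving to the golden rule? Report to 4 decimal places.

Capital per effective worker breaks even when investment replaces (n + g + δ)·k; here n + g + δ = 0.131.
Current steady state (s = 0.26): k* = (0.26/0.131)^(1/0.55) ≈ 3.4776, y* = 3.4776^0.45 ≈ 1.7522, c* = (1−0.26)·1.7522 ≈ 1.2966.
Golden rule sets MPK = n+g+δ: 0.45·k^(0.45−1) = 0.131, so k_gold = (0.45/0.131)^(1/0.55) ≈ 9.4284.
y_gold = 9.4284^0.45 ≈ 2.7447, c_gold = y_gold − 0.131·k_gold ≈ 1.5096.
Gain: Δc = 1.5096 − 1.2966 ≈ 0.2130.

Δc ≈ 0.2130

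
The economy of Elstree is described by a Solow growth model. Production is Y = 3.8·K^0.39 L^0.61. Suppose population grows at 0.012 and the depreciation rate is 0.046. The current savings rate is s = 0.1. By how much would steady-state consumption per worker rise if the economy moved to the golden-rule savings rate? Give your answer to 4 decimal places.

The effective depreciation rate is n + δ = 0.012 + 0.046 = 0.058.
Current steady state (s = 0.1): k* = (0.1·3.8/0.058)^(1/0.61) ≈ 21.7915, y* = 3.8·21.7915^0.39 ≈ 12.6391, c* = (1−0.1)·12.6391 ≈ 11.3752.
Setting f'(k) = n+δ gives 0.39·3.8·k^(0.39−1) = 0.058, hence k_gold = (0.39·3.8/0.058)^(1/0.61) ≈ 202.8833.
y_gold = 3.8·202.8833^0.39 ≈ 30.1724, c_gold = y_gold − 0.058·k_gold ≈ 18.4052.
Gain: Δc = 18.4052 − 11.3752 ≈ 7.0300.

Δc ≈ 7.0300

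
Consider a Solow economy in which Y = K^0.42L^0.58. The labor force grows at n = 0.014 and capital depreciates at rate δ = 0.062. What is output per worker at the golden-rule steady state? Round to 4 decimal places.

y_gold ≈ 3.4485

n + δ = 0.014 + 0.062 = 0.076.
Maximizing c = f(k) − (n+δ)·k gives f'(k) = n+δ, i.e. 0.42·k^(0.42−1) = 0.076, so k_gold = (0.42/0.076)^(1/0.58) ≈ 19.0573.
Output: y_gold = k_gold^0.42 = 19.0573^0.42 ≈ 3.4485.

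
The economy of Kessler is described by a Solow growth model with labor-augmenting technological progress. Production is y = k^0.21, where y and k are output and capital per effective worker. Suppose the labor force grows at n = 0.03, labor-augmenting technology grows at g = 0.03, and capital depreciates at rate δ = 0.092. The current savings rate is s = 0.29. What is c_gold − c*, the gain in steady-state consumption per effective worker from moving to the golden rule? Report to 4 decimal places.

Capital per effective worker breaks even when investment replaces (n + g + δ)·k; here n + g + δ = 0.152.
Current steady state (s = 0.29): k* = (0.29/0.152)^(1/0.79) ≈ 2.2653, y* = 2.2653^0.21 ≈ 1.1873, c* = (1−0.29)·1.1873 ≈ 0.8430.
Setting f'(k) = n+g+δ gives 0.21·k^(0.21−1) = 0.152, hence k_gold = (0.21/0.152)^(1/0.79) ≈ 1.5055.
y_gold = 1.5055^0.21 ≈ 1.0897, c_gold = y_gold − 0.152·k_gold ≈ 0.8609.
Gain: Δc = 0.8609 − 0.8430 ≈ 0.0179.

Δc ≈ 0.0179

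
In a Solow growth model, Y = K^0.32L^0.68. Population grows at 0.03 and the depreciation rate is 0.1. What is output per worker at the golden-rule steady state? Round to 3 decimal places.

n + δ = 0.03 + 0.1 = 0.13.
Maximizing c = f(k) − (n+δ)·k gives f'(k) = n+δ, i.e. 0.32·k^(0.32−1) = 0.13, so k_gold = (0.32/0.13)^(1/0.68) ≈ 3.7610.
Output: y_gold = k_gold^0.32 = 3.7610^0.32 ≈ 1.5279.

y_gold ≈ 1.528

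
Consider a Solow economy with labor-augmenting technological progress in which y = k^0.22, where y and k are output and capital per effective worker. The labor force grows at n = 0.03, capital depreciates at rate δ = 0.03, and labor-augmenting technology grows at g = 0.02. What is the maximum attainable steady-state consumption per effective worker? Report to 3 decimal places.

The effective depreciation rate is n + g + δ = 0.03 + 0.02 + 0.03 = 0.08.
Maximizing c = f(k) − (n+g+δ)·k gives f'(k) = n+g+δ, i.e. 0.22·k^(0.22−1) = 0.08, so k_gold = (0.22/0.08)^(1/0.78) ≈ 3.6580.
y_gold = 3.6580^0.22 ≈ 1.3302.
c_gold = y_gold − (n+g+δ)·k_gold = 1.3302 − 0.08·3.6580 ≈ 1.0375.

c_gold ≈ 1.038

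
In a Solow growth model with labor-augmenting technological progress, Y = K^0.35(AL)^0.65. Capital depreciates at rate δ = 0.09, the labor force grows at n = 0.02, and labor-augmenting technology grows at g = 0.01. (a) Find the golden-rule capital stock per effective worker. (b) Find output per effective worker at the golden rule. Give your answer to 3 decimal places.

(a) k_gold ≈ 5.191; (b) y_gold ≈ 1.780

n + g + δ = 0.02 + 0.01 + 0.09 = 0.12.
At the golden rule the marginal product of capital equals n+g+δ: 0.35·k^(0.35−1) = 0.12. Solving, k_gold = (0.35/0.12)^(1/0.65) ≈ 5.1905.
y_gold = 5.1905^0.35 ≈ 1.7796.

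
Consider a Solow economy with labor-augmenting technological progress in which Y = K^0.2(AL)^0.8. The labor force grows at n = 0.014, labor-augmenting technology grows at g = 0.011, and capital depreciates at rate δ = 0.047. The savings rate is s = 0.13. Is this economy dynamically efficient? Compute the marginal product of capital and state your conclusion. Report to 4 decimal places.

dynamically efficient; MPK ≈ 0.1108

n + g + δ = 0.014 + 0.011 + 0.047 = 0.072.
Steady-state k*: s·k^0.2 = 0.072·k gives k* = (0.13/0.072)^(1/0.8) ≈ 2.0930.
MPK = 0.2·2.0930^(-0.8) ≈ 0.1108.
MPK > n+g+δ = 0.072, so the economy is dynamically efficient (under-saving).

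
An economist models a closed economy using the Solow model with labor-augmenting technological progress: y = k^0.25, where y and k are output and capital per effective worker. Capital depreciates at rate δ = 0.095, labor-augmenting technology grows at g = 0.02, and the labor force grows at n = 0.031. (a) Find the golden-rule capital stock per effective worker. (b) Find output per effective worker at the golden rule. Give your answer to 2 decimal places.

The effective depreciation rate is n + g + δ = 0.031 + 0.02 + 0.095 = 0.146.
Maximizing c = f(k) − (n+g+δ)·k gives f'(k) = n+g+δ, i.e. 0.25·k^(0.25−1) = 0.146, so k_gold = (0.25/0.146)^(1/0.75) ≈ 2.0486.
y_gold = 2.0486^0.25 ≈ 1.1964.

(a) k_gold ≈ 2.05; (b) y_gold ≈ 1.20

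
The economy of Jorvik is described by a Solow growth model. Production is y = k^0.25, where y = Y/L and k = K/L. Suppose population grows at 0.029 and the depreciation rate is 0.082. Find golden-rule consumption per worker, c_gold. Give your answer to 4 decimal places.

Capital per worker breaks even when investment replaces (n + δ)·k; here n + δ = 0.111.
Setting f'(k) = n+δ gives 0.25·k^(0.25−1) = 0.111, hence k_gold = (0.25/0.111)^(1/0.75) ≈ 2.9523.
y_gold = 2.9523^0.25 ≈ 1.3108.
c_gold = y_gold − (n+δ)·k_gold = 1.3108 − 0.111·2.9523 ≈ 0.9831.

c_gold ≈ 0.9831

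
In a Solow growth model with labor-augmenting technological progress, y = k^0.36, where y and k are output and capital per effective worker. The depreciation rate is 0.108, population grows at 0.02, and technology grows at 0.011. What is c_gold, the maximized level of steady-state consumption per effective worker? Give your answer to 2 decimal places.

c_gold ≈ 1.09

n + g + δ = 0.02 + 0.011 + 0.108 = 0.139.
At the golden rule the marginal product of capital equals n+g+δ: 0.36·k^(0.36−1) = 0.139. Solving, k_gold = (0.36/0.139)^(1/0.64) ≈ 4.4235.
y_gold = 4.4235^0.36 ≈ 1.7079.
c_gold = y_gold − (n+g+δ)·k_gold = 1.7079 − 0.139·4.4235 ≈ 1.0931.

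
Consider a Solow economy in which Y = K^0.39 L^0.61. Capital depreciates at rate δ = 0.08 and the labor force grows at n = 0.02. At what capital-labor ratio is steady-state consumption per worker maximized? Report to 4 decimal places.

Break-even investment rate: n + δ = 0.02 + 0.08 = 0.1.
Maximizing c = f(k) − (n+δ)·k gives f'(k) = n+δ, i.e. 0.39·k^(0.39−1) = 0.1, so k_gold = (0.39/0.1)^(1/0.61) ≈ 9.3102.

k_gold ≈ 9.3102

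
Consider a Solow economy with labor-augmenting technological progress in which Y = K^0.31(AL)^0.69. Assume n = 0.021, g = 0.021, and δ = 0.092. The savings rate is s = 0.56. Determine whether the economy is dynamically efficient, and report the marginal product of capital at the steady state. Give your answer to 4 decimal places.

n + g + δ = 0.021 + 0.021 + 0.092 = 0.134.
Steady-state k*: s·k^0.31 = 0.134·k gives k* = (0.56/0.134)^(1/0.69) ≈ 7.9455.
MPK = 0.31·7.9455^(-0.69) ≈ 0.0742.
MPK < n+g+δ = 0.134, so the economy is dynamically inefficient (over-saving).

dynamically inefficient; MPK ≈ 0.0742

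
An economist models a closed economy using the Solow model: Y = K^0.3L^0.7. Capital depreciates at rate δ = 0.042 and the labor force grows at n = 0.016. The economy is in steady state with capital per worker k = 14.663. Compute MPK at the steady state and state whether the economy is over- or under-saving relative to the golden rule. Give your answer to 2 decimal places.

n + δ = 0.016 + 0.042 = 0.058.
MPK = 0.3·k^(0.3−1) = 0.3·14.663^(-0.7) ≈ 0.0458.
MPK < 0.058, so the economy is dynamically inefficient (over-saving).

over-saving; MPK ≈ 0.05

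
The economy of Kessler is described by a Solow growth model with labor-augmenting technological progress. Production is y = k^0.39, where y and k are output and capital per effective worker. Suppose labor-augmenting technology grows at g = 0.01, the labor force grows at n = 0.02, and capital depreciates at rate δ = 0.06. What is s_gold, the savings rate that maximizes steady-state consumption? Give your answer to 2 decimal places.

The effective depreciation rate is n + g + δ = 0.02 + 0.01 + 0.06 = 0.09.
At the golden rule MPK = n+g+δ, and in any Cobb-Douglas steady state s = (n+g+δ)·k/y = MPK·k/y = capital's share 0.39.

s_gold = 0.39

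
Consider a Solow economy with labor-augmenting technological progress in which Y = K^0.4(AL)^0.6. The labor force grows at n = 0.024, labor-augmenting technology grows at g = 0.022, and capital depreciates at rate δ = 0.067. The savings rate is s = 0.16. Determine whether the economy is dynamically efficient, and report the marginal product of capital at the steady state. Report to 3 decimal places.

dynamically efficient; MPK ≈ 0.283

Capital per effective worker breaks even when investment replaces (n + g + δ)·k; here n + g + δ = 0.113.
Steady-state k*: s·k^0.4 = 0.113·k gives k* = (0.16/0.113)^(1/0.6) ≈ 1.7854.
MPK = 0.4·1.7854^(-0.6) ≈ 0.2825.
MPK > n+g+δ = 0.113, so the economy is dynamically efficient (under-saving).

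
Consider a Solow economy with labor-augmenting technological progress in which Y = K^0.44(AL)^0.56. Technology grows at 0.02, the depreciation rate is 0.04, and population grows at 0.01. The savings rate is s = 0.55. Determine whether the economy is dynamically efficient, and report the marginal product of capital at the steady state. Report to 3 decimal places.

Capital per effective worker breaks even when investment replaces (n + g + δ)·k; here n + g + δ = 0.07.
Steady-state k*: s·k^0.44 = 0.07·k gives k* = (0.55/0.07)^(1/0.56) ≈ 39.6905.
MPK = 0.44·39.6905^(-0.56) ≈ 0.0560.
MPK < n+g+δ = 0.07, so the economy is dynamically inefficient (over-saving).

dynamically inefficient; MPK ≈ 0.056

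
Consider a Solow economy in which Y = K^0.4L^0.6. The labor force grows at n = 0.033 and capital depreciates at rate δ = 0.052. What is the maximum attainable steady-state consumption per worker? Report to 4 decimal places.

c_gold ≈ 1.6849

The effective depreciation rate is n + δ = 0.033 + 0.052 = 0.085.
Golden rule sets MPK = n+δ: 0.4·k^(0.4−1) = 0.085, so k_gold = (0.4/0.085)^(1/0.6) ≈ 13.2150.
y_gold = 13.2150^0.4 ≈ 2.8082.
c_gold = y_gold − (n+δ)·k_gold = 2.8082 − 0.085·13.2150 ≈ 1.6849.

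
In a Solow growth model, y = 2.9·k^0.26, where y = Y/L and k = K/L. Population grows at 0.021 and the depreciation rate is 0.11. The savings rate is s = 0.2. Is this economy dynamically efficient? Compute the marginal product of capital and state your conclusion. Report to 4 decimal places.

n + δ = 0.021 + 0.11 = 0.131.
Steady-state k*: s·A·k^0.26 = 0.131·k gives k* = (0.2·2.9/0.131)^(1/0.74) ≈ 7.4677.
MPK = 0.26·2.9·7.4677^(-0.74) ≈ 0.1703.
MPK > n+δ = 0.131, so the economy is dynamically efficient (under-saving).

dynamically efficient; MPK ≈ 0.1703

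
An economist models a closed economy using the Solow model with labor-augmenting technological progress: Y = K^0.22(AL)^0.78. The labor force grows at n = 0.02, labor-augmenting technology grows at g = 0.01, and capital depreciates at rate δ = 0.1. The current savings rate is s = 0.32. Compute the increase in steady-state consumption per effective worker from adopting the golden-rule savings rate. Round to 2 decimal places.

The effective depreciation rate is n + g + δ = 0.02 + 0.01 + 0.1 = 0.13.
Current steady state (s = 0.32): k* = (0.32/0.13)^(1/0.78) ≈ 3.1736, y* = 3.1736^0.22 ≈ 1.2893, c* = (1−0.32)·1.2893 ≈ 0.8767.
Setting f'(k) = n+g+δ gives 0.22·k^(0.22−1) = 0.13, hence k_gold = (0.22/0.13)^(1/0.78) ≈ 1.9630.
y_gold = 1.9630^0.22 ≈ 1.1600, c_gold = y_gold − 0.13·k_gold ≈ 0.9048.
Gain: Δc = 0.9048 − 0.8767 ≈ 0.0281.

Δc ≈ 0.03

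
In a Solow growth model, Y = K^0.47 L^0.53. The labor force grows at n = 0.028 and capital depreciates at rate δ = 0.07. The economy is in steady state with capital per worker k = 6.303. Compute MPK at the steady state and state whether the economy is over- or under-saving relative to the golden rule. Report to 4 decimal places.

Capital per worker breaks even when investment replaces (n + δ)·k; here n + δ = 0.098.
MPK = 0.47·k^(0.47−1) = 0.47·6.303^(-0.53) ≈ 0.1771.
MPK > 0.098, so the economy is dynamically efficient (under-saving).

under-saving; MPK ≈ 0.1771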